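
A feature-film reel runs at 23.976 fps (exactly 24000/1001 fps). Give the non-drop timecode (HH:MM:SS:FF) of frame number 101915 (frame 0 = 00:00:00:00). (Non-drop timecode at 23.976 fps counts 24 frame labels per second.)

101915 ÷ 24 = 4246 full seconds, remainder 11 frames.
4246 s = 1 h 10 min 46 s.
Timecode: 01:10:46:11.

01:10:46:11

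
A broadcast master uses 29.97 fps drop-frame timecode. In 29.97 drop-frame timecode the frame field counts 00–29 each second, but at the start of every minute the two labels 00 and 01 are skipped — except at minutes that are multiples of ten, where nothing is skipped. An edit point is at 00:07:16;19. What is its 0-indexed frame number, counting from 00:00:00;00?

13085

As if non-drop at 30 labels/s: (0 × 3600 + 7 × 60 + 16) × 30 + 19 = 13099.
Minute boundaries passed: 7; those not divisible by 10: 7 − 0 = 7; dropped labels = 2 × 7 = 14.
Actual frame index = 13099 − 14 = 13085.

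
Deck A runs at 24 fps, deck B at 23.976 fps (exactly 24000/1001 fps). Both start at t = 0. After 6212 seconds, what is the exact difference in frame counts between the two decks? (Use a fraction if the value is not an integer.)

A emits 24 × 6212 = 149088 frames; B emits 24000/1001 × 6212 = 149088000/1001.
Difference = 149088/1001 frames (≈ 148.9391); B is behind A.

149088/1001 frames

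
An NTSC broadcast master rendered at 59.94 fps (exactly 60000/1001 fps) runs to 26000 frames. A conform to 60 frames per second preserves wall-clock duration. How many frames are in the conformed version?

Target frames = source frames × (target rate / source rate) = 26000 × (60)/(60000/1001) = 26000 × 1001/1000 = 26026.

26026 frames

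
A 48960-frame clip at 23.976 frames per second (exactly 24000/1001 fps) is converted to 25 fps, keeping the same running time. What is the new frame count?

Target frames = source frames × (target rate / source rate) = 48960 × (25)/(24000/1001) = 48960 × 1001/960 = 51051.

51051 frames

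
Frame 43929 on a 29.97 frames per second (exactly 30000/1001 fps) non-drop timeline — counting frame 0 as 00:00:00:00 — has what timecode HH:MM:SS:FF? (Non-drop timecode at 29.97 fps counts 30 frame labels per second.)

00:24:24:09

43929 ÷ 30 = 1464 full seconds, remainder 9 frames.
1464 s = 0 h 24 min 24 s.
Timecode: 00:24:24:09.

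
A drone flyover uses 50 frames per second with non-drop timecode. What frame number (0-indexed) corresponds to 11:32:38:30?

frame 2077930

Total seconds to the label: (11 × 3600 + 32 × 60 + 38) = 41558.
Frame index = 41558 × 50 + 30 = 2077930.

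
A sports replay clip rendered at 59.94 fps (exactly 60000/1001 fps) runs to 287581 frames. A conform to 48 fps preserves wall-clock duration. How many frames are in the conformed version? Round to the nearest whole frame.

Frames at target rate = 287581 × (48) / (60000/1001) = 287868581/1250 ≈ 230294.865.
Nearest whole frame: 230295.

230295 frames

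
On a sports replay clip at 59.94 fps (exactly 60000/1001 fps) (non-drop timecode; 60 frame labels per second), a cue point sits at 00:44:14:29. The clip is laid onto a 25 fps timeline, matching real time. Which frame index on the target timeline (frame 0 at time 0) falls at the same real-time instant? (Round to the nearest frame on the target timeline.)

frame 66428

Source frame index: (0×3600 + 44×60 + 14) × 60 + 29 = 159269.
Real time: 159269 / (60000/1001) = 159428269/60000 s.
Target frame: (159428269/60000) × (25) = 159428269/2400 ≈ 66428.445 → 66428.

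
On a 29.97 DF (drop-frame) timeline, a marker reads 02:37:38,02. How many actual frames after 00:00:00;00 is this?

283458

As if non-drop at 30 labels/s: (2 × 3600 + 37 × 60 + 38) × 30 + 2 = 283742.
Minute boundaries passed: 157; those not divisible by 10: 157 − 15 = 142; dropped labels = 2 × 142 = 284.
Actual frame index = 283742 − 284 = 283458.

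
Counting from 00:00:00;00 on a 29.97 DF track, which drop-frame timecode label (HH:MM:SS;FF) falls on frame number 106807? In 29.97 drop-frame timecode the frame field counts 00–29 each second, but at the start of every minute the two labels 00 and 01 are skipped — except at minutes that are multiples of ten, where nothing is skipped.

00:59:23;25

Each 10-minute DF block holds 10 × 60 × 30 − 9 × 2 = 17982 frames. 106807 ÷ 17982 → 5 full blocks, remainder 16897.
Within the partial block the first minute is 1800 frames and each further minute 1798, so 9 further minute boundaries passed. Total skipped labels = 18 × 5 + 2 × 9 = 108.
Non-drop label index = 106807 + 108 = 106915; at 30 labels/s that is 00:59:23:25, i.e. DF 00:59:23;25.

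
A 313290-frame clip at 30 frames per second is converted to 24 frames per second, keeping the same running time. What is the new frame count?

250632 frames

Target frames = source frames × (target rate / source rate) = 313290 × (24)/(30) = 313290 × 4/5 = 250632.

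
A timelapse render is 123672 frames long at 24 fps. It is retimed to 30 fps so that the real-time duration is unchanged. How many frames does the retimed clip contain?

Target frames = source frames × (target rate / source rate) = 123672 × (30)/(24) = 123672 × 5/4 = 154590.

154590 frames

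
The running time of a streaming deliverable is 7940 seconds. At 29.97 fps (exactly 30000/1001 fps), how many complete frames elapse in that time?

Frames = 7940 × 30000/1001 = 238200000/1001 ≈ 237962.0380.
Complete frames: 237962.

237962 frames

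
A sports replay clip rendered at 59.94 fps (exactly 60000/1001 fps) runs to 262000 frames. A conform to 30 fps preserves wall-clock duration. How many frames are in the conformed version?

131131 frames

Target frames = source frames × (target rate / source rate) = 262000 × (30)/(60000/1001) = 262000 × 1001/2000 = 131131.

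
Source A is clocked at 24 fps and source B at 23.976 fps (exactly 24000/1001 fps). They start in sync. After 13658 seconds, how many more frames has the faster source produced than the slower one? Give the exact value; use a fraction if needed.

A emits 24 × 13658 = 327792 frames; B emits 24000/1001 × 13658 = 327792000/1001.
Difference = 327792/1001 frames (≈ 327.4645); B is behind A.

327792/1001 frames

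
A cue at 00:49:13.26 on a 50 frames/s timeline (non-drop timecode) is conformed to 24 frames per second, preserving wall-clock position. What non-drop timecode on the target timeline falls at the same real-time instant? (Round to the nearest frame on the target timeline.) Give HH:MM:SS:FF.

00:49:13:12

Source frame index: (0×3600 + 49×60 + 13) × 50 + 26 = 147676.
Real time: 147676 / (50) = 73838/25 s.
Target frame: (73838/25) × (24) = 1772112/25 ≈ 70884.480 → 70884.
At 24 labels/s: frame 70884 → 00:49:13:12.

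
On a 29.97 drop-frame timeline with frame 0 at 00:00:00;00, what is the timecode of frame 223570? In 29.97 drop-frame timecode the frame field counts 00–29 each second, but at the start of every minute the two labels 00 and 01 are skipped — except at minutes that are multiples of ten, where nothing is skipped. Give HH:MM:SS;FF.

Each 10-minute DF block holds 10 × 60 × 30 − 9 × 2 = 17982 frames. 223570 ÷ 17982 → 12 full blocks, remainder 7786.
Within the partial block the first minute is 1800 frames and each further minute 1798, so 4 further minute boundaries passed. Total skipped labels = 18 × 12 + 2 × 4 = 224.
Non-drop label index = 223570 + 224 = 223794; at 30 labels/s that is 02:04:19:24, i.e. DF 02:04:19;24.

02:04:19;24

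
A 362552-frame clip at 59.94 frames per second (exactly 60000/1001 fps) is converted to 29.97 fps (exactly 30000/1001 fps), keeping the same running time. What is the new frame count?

181276 frames

Target frames = source frames × (target rate / source rate) = 362552 × (30000/1001)/(60000/1001) = 362552 × 1/2 = 181276.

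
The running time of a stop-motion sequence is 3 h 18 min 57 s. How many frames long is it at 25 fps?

298425 frames

3 h 18 min 57 s = 11937 s.
Frames = 11937 × 25 = 298425.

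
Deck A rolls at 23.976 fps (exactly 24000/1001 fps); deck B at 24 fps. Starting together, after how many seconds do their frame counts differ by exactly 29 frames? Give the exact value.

The gap grows by |24 − 24000/1001| = 24/1001 frames per second.
Time for a 29-frame gap: 29 ÷ (24/1001) = 29029/24 s.

29029/24 seconds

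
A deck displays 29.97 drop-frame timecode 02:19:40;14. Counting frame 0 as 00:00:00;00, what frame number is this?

As if non-drop at 30 labels/s: (2 × 3600 + 19 × 60 + 40) × 30 + 14 = 251414.
Minute boundaries passed: 139; those not divisible by 10: 139 − 13 = 126; dropped labels = 2 × 126 = 252.
Actual frame index = 251414 − 252 = 251162.

251162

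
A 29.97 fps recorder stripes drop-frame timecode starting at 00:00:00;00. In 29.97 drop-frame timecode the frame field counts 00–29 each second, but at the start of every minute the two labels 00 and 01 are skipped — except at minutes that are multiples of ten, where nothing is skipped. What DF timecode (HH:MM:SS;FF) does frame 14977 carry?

00:08:19;23

Ten DF minutes hold 17982 frames, so frame 14977 lies in block 0 (frames 0–17981) with 14977 frames into that block.
The block's first minute is 1800 frames and the rest 1798 each; 14977 frames reaches minute 8, so 0 × 18 + 8 × 2 = 16 labels have been skipped so far.
Adding those back, label number 14977 + 16 = 14993 at 30 labels/s is 499 s + 23 f = 0 h 8 min 19 s frame 23, i.e. 00:08:19;23.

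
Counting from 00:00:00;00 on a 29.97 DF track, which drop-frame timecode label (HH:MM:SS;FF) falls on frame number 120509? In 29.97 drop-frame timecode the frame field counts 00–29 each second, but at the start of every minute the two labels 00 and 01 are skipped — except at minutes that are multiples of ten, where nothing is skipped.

01:07:01;01

Each 10-minute DF block holds 10 × 60 × 30 − 9 × 2 = 17982 frames. 120509 ÷ 17982 → 6 full blocks, remainder 12617.
Within the partial block the first minute is 1800 frames and each further minute 1798, so 7 further minute boundaries passed. Total skipped labels = 18 × 6 + 2 × 7 = 122.
Non-drop label index = 120509 + 122 = 120631; at 30 labels/s that is 01:07:01:01, i.e. DF 01:07:01;01.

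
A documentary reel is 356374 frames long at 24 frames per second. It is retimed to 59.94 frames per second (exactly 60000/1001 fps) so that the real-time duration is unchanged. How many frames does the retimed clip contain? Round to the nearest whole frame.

Frames at target rate = 356374 × (60000/1001) / (24) = 890935000/1001 ≈ 890044.955.
Nearest whole frame: 890045.

890045 frames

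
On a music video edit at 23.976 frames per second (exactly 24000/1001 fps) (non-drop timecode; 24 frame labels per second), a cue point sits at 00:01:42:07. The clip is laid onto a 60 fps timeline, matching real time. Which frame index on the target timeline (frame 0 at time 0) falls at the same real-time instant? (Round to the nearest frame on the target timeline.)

frame 6144

Source frame index: (0×3600 + 1×60 + 42) × 24 + 7 = 2455.
Real time: 2455 / (24000/1001) = 491491/4800 s.
Target frame: (491491/4800) × (60) = 491491/80 ≈ 6143.637 → 6144.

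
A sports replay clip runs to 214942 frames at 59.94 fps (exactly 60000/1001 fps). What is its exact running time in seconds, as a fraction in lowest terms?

107578471/30000 seconds

Running time = 214942 ÷ (60000/1001) = 214942 × 1001/60000 = 107578471/30000 s.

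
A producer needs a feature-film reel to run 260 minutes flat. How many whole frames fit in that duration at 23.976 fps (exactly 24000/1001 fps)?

374025 frames

260 min = 15600 s.
Frames = 15600 × 24000/1001 = 28800000/77 ≈ 374025.9740.
Complete frames: 374025.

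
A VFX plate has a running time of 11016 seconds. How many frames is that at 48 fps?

Frames = 11016 × 48 = 528768.

528768 frames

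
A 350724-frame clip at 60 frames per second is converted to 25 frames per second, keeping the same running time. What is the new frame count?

146135 frames

Target frames = source frames × (target rate / source rate) = 350724 × (25)/(60) = 350724 × 5/12 = 146135.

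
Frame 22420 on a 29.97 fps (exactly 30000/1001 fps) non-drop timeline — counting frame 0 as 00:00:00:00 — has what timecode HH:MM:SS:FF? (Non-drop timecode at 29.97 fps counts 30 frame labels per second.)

22420 ÷ 30 = 747 full seconds, remainder 10 frames.
747 s = 0 h 12 min 27 s.
Timecode: 00:12:27:10.

00:12:27:10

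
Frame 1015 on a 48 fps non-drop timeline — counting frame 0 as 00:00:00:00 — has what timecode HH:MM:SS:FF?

1015 ÷ 48 = 21 full seconds, remainder 7 frames.
21 s = 0 h 0 min 21 s.
Timecode: 00:00:21:07.

00:00:21:07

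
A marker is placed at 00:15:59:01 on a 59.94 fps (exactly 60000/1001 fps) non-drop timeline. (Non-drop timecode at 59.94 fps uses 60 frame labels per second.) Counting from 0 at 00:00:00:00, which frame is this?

Total seconds to the label: (0 × 3600 + 15 × 60 + 59) = 959.
Frame index = 959 × 60 + 1 = 57541.

frame 57541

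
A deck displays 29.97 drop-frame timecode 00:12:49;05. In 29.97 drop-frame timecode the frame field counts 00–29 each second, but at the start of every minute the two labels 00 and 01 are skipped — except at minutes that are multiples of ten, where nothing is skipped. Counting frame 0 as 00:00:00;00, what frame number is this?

As if non-drop at 30 labels/s: (0 × 3600 + 12 × 60 + 49) × 30 + 5 = 23075.
Minute boundaries passed: 12; those not divisible by 10: 12 − 1 = 11; dropped labels = 2 × 11 = 22.
Actual frame index = 23075 − 22 = 23053.

23053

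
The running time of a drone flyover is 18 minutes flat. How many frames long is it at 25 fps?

27000 frames

18 min = 1080 s.
Frames = 1080 × 25 = 27000.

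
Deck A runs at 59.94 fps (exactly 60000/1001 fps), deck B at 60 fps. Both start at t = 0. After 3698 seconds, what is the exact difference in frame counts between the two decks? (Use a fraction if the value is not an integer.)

A emits 60000/1001 × 3698 = 221880000/1001 frames; B emits 60 × 3698 = 221880.
Difference = 221880/1001 frames (≈ 221.6583); B is ahead of A.

221880/1001 frames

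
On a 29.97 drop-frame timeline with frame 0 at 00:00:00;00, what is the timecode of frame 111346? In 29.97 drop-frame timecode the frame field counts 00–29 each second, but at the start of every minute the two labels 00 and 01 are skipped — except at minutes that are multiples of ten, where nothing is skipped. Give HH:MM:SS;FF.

Each 10-minute DF block holds 10 × 60 × 30 − 9 × 2 = 17982 frames. 111346 ÷ 17982 → 6 full blocks, remainder 3454.
Within the partial block the first minute is 1800 frames and each further minute 1798, so 1 further minute boundary passed. Total skipped labels = 18 × 6 + 2 × 1 = 110.
Non-drop label index = 111346 + 110 = 111456; at 30 labels/s that is 01:01:55:06, i.e. DF 01:01:55;06.

01:01:55;06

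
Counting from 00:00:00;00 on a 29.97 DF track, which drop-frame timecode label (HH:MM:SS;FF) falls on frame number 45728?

Each 10-minute DF block holds 10 × 60 × 30 − 9 × 2 = 17982 frames. 45728 ÷ 17982 → 2 full blocks, remainder 9764.
Within the partial block the first minute is 1800 frames and each further minute 1798, so 5 further minute boundaries passed. Total skipped labels = 18 × 2 + 2 × 5 = 46.
Non-drop label index = 45728 + 46 = 45774; at 30 labels/s that is 00:25:25:24, i.e. DF 00:25:25;24.

00:25:25;24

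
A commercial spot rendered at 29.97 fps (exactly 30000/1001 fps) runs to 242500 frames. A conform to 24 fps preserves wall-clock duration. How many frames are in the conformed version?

194194 frames

Target frames = source frames × (target rate / source rate) = 242500 × (24)/(30000/1001) = 242500 × 1001/1250 = 194194.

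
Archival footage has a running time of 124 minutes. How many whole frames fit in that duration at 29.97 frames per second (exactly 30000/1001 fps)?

124 min = 7440 s.
Frames = 7440 × 30000/1001 = 223200000/1001 ≈ 222977.0230.
Complete frames: 222977.

222977 frames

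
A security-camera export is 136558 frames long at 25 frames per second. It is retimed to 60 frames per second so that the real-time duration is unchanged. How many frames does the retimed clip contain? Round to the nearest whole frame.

327739 frames

Frames at target rate = 136558 × (60) / (25) = 1638696/5 ≈ 327739.200.
Nearest whole frame: 327739.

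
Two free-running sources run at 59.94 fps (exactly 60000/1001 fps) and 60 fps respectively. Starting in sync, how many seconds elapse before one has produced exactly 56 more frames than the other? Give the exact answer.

14014/15 seconds

The gap grows by |60 − 60000/1001| = 60/1001 frames per second.
Time for a 56-frame gap: 56 ÷ (60/1001) = 14014/15 s.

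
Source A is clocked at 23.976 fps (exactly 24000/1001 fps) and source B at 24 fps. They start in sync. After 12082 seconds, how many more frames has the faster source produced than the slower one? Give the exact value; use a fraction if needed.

41424/143 frames

A emits 24000/1001 × 12082 = 41424000/143 frames; B emits 24 × 12082 = 289968.
Difference = 41424/143 frames (≈ 289.6783); B is ahead of A.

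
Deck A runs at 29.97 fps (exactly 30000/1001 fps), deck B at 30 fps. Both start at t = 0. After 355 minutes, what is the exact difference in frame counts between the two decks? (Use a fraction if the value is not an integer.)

355 min = 21300 s.
A emits 30000/1001 × 21300 = 639000000/1001 frames; B emits 30 × 21300 = 639000.
Difference = 639000/1001 frames (≈ 638.3616); B is ahead of A.

639000/1001 frames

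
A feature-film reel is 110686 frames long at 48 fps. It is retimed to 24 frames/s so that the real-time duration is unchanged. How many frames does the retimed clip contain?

Target frames = source frames × (target rate / source rate) = 110686 × (24)/(48) = 110686 × 1/2 = 55343.

55343 frames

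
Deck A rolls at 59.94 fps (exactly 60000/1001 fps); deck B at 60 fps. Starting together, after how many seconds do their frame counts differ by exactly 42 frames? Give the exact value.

700.7 seconds

The gap grows by |60 − 60000/1001| = 60/1001 frames per second.
Time for a 42-frame gap: 42 ÷ (60/1001) = 700.7 s.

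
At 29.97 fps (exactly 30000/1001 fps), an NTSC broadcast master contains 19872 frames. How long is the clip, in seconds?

663.0624 seconds

Running time = 19872 / (30000/1001) = 663.0624 s.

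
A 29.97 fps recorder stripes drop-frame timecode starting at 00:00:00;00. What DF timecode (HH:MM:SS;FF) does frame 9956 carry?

Ten DF minutes hold 17982 frames, so frame 9956 lies in block 0 (frames 0–17981) with 9956 frames into that block.
The block's first minute is 1800 frames and the rest 1798 each; 9956 frames reaches minute 5, so 0 × 18 + 5 × 2 = 10 labels have been skipped so far.
Adding those back, label number 9956 + 10 = 9966 at 30 labels/s is 332 s + 6 f = 0 h 5 min 32 s frame 6, i.e. 00:05:32;06.

00:05:32;06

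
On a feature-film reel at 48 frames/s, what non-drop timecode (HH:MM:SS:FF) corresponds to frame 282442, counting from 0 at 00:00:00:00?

282442 ÷ 48 = 5884 full seconds, remainder 10 frames.
5884 s = 1 h 38 min 4 s.
Timecode: 01:38:04:10.

01:38:04:10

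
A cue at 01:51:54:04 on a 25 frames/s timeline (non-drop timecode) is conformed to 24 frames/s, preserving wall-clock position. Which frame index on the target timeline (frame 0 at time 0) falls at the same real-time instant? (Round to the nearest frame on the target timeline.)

frame 161140

Source frame index: (1×3600 + 51×60 + 54) × 25 + 4 = 167854.
Real time: 167854 / (25) = 167854/25 s.
Target frame: (167854/25) × (24) = 4028496/25 ≈ 161139.840 → 161140.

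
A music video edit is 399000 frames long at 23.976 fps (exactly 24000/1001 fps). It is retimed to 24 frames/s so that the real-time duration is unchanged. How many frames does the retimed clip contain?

399399 frames

Target frames = source frames × (target rate / source rate) = 399000 × (24)/(24000/1001) = 399000 × 1001/1000 = 399399.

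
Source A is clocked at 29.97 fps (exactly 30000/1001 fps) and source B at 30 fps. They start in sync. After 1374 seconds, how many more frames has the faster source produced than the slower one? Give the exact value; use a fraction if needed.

41220/1001 frames

A emits 30000/1001 × 1374 = 41220000/1001 frames; B emits 30 × 1374 = 41220.
Difference = 41220/1001 frames (≈ 41.1788); B is ahead of A.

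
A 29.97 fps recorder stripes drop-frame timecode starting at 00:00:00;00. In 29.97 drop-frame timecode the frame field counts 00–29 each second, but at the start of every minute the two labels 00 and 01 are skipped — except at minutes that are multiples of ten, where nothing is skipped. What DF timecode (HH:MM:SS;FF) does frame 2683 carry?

00:01:29;15

Ten DF minutes hold 17982 frames, so frame 2683 lies in block 0 (frames 0–17981) with 2683 frames into that block.
The block's first minute is 1800 frames and the rest 1798 each; 2683 frames reaches minute 1, so 0 × 18 + 1 × 2 = 2 labels have been skipped so far.
Adding those back, label number 2683 + 2 = 2685 at 30 labels/s is 89 s + 15 f = 0 h 1 min 29 s frame 15, i.e. 00:01:29;15.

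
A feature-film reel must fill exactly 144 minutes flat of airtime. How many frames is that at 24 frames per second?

207360 frames

144 min = 8640 s.
Frames = 8640 × 24 = 207360.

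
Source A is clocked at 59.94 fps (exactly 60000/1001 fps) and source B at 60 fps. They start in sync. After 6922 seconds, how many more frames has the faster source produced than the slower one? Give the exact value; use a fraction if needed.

A emits 60000/1001 × 6922 = 415320000/1001 frames; B emits 60 × 6922 = 415320.
Difference = 415320/1001 frames (≈ 414.9051); B is ahead of A.

415320/1001 frames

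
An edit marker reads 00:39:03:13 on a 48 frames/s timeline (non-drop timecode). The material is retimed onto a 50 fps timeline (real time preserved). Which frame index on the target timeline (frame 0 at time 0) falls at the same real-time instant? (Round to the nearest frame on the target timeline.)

Source frame index: (0×3600 + 39×60 + 3) × 48 + 13 = 112477.
Real time: 112477 / (48) = 112477/48 s.
Target frame: (112477/48) × (50) = 2811925/24 ≈ 117163.542 → 117164.

frame 117164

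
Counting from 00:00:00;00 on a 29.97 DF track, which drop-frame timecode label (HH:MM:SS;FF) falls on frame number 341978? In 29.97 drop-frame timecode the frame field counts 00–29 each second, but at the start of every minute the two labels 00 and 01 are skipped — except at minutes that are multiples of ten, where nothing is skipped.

03:10:10;20

Ten DF minutes hold 17982 frames, so frame 341978 lies in block 19 (frames 341658–359639) with 320 frames into that block.
The block's first minute is 1800 frames and the rest 1798 each; 320 frames reaches minute 0, so 19 × 18 + 0 × 2 = 342 labels have been skipped so far.
Adding those back, label number 341978 + 342 = 342320 at 30 labels/s is 11410 s + 20 f = 3 h 10 min 10 s frame 20, i.e. 03:10:10;20.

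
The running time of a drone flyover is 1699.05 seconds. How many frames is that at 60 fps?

Frames = 1699.05 × 60 = 101943.

101943 frames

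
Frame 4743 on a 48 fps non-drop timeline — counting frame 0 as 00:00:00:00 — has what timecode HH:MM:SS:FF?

4743 ÷ 48 = 98 full seconds, remainder 39 frames.
98 s = 0 h 1 min 38 s.
Timecode: 00:01:38:39.

00:01:38:39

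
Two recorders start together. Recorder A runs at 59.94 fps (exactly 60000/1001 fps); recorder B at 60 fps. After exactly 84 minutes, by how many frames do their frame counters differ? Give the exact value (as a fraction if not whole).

43200/143 frames

84 min = 5040 s.
A emits 60000/1001 × 5040 = 43200000/143 frames; B emits 60 × 5040 = 302400.
Difference = 43200/143 frames (≈ 302.0979); B is ahead of A.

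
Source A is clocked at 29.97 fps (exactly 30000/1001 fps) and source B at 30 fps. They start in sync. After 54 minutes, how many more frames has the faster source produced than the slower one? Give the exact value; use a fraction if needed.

97200/1001 frames

54 min = 3240 s.
A emits 30000/1001 × 3240 = 97200000/1001 frames; B emits 30 × 3240 = 97200.
Difference = 97200/1001 frames (≈ 97.1029); B is ahead of A.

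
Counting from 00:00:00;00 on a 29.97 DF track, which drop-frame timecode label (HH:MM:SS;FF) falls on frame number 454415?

Ten DF minutes hold 17982 frames, so frame 454415 lies in block 25 (frames 449550–467531) with 4865 frames into that block.
The block's first minute is 1800 frames and the rest 1798 each; 4865 frames reaches minute 2, so 25 × 18 + 2 × 2 = 454 labels have been skipped so far.
Adding those back, label number 454415 + 454 = 454869 at 30 labels/s is 15162 s + 9 f = 4 h 12 min 42 s frame 9, i.e. 04:12:42;09.

04:12:42;09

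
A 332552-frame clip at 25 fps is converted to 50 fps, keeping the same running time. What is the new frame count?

Frames at target rate = 332552 × (50) / (25) = 665104.

665104 frames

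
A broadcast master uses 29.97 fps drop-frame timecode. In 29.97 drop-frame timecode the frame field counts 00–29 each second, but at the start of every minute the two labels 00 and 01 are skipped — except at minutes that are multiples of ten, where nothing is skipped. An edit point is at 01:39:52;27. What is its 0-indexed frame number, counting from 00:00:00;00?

As if non-drop at 30 labels/s: (1 × 3600 + 39 × 60 + 52) × 30 + 27 = 179787.
Minute boundaries passed: 99; those not divisible by 10: 99 − 9 = 90; dropped labels = 2 × 90 = 180.
Actual frame index = 179787 − 180 = 179607.

179607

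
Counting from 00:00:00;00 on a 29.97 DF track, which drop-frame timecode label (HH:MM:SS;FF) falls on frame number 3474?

00:01:55;26

Each 10-minute DF block holds 10 × 60 × 30 − 9 × 2 = 17982 frames. 3474 ÷ 17982 → 0 full blocks, remainder 3474.
Within the partial block the first minute is 1800 frames and each further minute 1798, so 1 further minute boundary passed. Total skipped labels = 18 × 0 + 2 × 1 = 2.
Non-drop label index = 3474 + 2 = 3476; at 30 labels/s that is 00:01:55:26, i.e. DF 00:01:55;26.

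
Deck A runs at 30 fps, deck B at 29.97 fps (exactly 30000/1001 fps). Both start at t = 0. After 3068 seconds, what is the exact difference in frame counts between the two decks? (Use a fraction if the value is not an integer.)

A emits 30 × 3068 = 92040 frames; B emits 30000/1001 × 3068 = 7080000/77.
Difference = 7080/77 frames (≈ 91.9481); B is behind A.

7080/77 frames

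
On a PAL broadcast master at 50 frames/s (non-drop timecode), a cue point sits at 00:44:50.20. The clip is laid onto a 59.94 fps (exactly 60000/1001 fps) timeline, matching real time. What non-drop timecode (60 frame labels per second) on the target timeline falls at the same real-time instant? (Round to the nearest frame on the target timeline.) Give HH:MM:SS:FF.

Source frame index: (0×3600 + 44×60 + 50) × 50 + 20 = 134520.
Real time: 134520 / (50) = 13452/5 s.
Target frame: (13452/5) × (60000/1001) = 161424000/1001 ≈ 161262.737 → 161263.
At 60 labels/s: frame 161263 → 00:44:47:43.

00:44:47:43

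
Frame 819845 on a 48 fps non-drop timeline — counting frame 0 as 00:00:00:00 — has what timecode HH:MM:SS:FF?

04:44:40:05

819845 ÷ 48 = 17080 full seconds, remainder 5 frames.
17080 s = 4 h 44 min 40 s.
Timecode: 04:44:40:05.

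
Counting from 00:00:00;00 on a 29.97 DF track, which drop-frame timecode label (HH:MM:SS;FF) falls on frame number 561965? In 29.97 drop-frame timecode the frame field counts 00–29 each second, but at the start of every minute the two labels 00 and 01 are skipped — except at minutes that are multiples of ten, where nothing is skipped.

Ten DF minutes hold 17982 frames, so frame 561965 lies in block 31 (frames 557442–575423) with 4523 frames into that block.
The block's first minute is 1800 frames and the rest 1798 each; 4523 frames reaches minute 2, so 31 × 18 + 2 × 2 = 562 labels have been skipped so far.
Adding those back, label number 561965 + 562 = 562527 at 30 labels/s is 18750 s + 27 f = 5 h 12 min 30 s frame 27, i.e. 05:12:30;27.

05:12:30;27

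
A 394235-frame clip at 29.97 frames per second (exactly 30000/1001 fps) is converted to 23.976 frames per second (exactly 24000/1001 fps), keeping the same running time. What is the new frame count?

315388 frames

Target frames = source frames × (target rate / source rate) = 394235 × (24000/1001)/(30000/1001) = 394235 × 4/5 = 315388.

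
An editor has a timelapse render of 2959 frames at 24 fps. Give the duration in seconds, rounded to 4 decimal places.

Running time = 2959 × 1/24 = 2959/24 s ≈ 123.2917 s.

123.2917 seconds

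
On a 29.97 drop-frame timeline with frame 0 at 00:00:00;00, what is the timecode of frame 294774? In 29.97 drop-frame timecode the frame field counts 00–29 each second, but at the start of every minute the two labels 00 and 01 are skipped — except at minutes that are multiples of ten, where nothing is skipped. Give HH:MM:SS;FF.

02:43:55;18

Ten DF minutes hold 17982 frames, so frame 294774 lies in block 16 (frames 287712–305693) with 7062 frames into that block.
The block's first minute is 1800 frames and the rest 1798 each; 7062 frames reaches minute 3, so 16 × 18 + 3 × 2 = 294 labels have been skipped so far.
Adding those back, label number 294774 + 294 = 295068 at 30 labels/s is 9835 s + 18 f = 2 h 43 min 55 s frame 18, i.e. 02:43:55;18.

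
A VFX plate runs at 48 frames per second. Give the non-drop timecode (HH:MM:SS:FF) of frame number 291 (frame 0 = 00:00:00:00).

00:00:06:03

291 ÷ 48 = 6 full seconds, remainder 3 frames.
6 s = 0 h 0 min 6 s.
Timecode: 00:00:06:03.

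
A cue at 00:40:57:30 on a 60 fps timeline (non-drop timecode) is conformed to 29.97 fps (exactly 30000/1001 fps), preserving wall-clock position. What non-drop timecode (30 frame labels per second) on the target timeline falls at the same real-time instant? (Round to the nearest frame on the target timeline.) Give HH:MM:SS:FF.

Source frame index: (0×3600 + 40×60 + 57) × 60 + 30 = 147450.
Real time: 147450 / (60) = 4915/2 s.
Target frame: (4915/2) × (30000/1001) = 73725000/1001 ≈ 73651.349 → 73651.
At 30 labels/s: frame 73651 → 00:40:55:01.

00:40:55:01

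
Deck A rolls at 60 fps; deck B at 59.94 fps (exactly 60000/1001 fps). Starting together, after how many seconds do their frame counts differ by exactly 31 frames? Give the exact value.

The gap grows by |60000/1001 − 60| = 60/1001 frames per second.
Time for a 31-frame gap: 31 ÷ (60/1001) = 31031/60 s.

31031/60 seconds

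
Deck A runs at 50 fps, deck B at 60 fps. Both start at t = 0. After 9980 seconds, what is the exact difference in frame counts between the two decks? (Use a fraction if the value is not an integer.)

99800 frames

A emits 50 × 9980 = 499000 frames; B emits 60 × 9980 = 598800.
Difference = 99800 frames; B is ahead of A.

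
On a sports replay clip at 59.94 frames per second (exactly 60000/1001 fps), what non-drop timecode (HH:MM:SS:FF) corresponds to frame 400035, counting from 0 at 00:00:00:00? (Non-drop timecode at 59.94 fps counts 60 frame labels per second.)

400035 ÷ 60 = 6667 full seconds, remainder 15 frames.
6667 s = 1 h 51 min 7 s.
Timecode: 01:51:07:15.

01:51:07:15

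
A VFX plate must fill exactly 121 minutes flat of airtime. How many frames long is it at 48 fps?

121 min = 7260 s.
Frames = 7260 × 48 = 348480.

348480 frames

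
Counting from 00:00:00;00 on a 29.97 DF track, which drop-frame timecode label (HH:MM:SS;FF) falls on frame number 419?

Ten DF minutes hold 17982 frames, so frame 419 lies in block 0 (frames 0–17981) with 419 frames into that block.
The block's first minute is 1800 frames and the rest 1798 each; 419 frames reaches minute 0, so 0 × 18 + 0 × 2 = 0 labels have been skipped so far.
Adding those back, label number 419 + 0 = 419 at 30 labels/s is 13 s + 29 f = 0 h 0 min 13 s frame 29, i.e. 00:00:13;29.

00:00:13;29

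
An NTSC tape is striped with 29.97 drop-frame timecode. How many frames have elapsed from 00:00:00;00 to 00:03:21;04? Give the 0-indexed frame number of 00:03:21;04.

6028

Complete 10-minute blocks: 0, each 17982 frames → 0.
Remaining 3 whole minutes in the current block: 1800 + 2 × 1798 = 5396 frames.
Within the current minute: 21 × 30 + 4 − 2 = 632 (labels ;00/;01 skipped at this minute). Total = 0 + 5396 + 632 = 6028.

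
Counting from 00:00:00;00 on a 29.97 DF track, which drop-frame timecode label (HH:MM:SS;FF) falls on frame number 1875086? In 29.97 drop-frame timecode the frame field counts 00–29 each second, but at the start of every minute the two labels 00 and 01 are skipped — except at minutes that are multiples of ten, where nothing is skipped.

Ten DF minutes hold 17982 frames, so frame 1875086 lies in block 104 (frames 1870128–1888109) with 4958 frames into that block.
The block's first minute is 1800 frames and the rest 1798 each; 4958 frames reaches minute 2, so 104 × 18 + 2 × 2 = 1876 labels have been skipped so far.
Adding those back, label number 1875086 + 1876 = 1876962 at 30 labels/s is 62565 s + 12 f = 17 h 22 min 45 s frame 12, i.e. 17:22:45;12.

17:22:45;12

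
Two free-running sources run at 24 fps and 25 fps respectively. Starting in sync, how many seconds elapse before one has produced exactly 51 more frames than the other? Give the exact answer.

The gap grows by |25 − 24| = 1 frame per second.
Time for a 51-frame gap: 51 ÷ (1) = 51 s.

51 seconds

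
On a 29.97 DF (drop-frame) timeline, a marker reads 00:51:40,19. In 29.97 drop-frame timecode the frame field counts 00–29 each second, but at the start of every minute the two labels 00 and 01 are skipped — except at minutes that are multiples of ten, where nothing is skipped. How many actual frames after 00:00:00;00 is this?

92927

Complete 10-minute blocks: 5, each 17982 frames → 89910.
Remaining 1 whole minute in the current block: 1800 + 0 × 1798 = 1800 frames.
Within the current minute: 40 × 30 + 19 − 2 = 1217 (labels ;00/;01 skipped at this minute). Total = 89910 + 1800 + 1217 = 92927.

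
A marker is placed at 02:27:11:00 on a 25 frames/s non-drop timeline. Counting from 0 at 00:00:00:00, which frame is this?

220775

Total seconds to the label: (2 × 3600 + 27 × 60 + 11) = 8831.
Frame index = 8831 × 25 + 0 = 220775.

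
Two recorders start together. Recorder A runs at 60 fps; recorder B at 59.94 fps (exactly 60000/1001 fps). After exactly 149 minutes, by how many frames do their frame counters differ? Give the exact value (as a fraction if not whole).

536400/1001 frames

149 min = 8940 s.
A emits 60 × 8940 = 536400 frames; B emits 60000/1001 × 8940 = 536400000/1001.
Difference = 536400/1001 frames (≈ 535.8641); B is behind A.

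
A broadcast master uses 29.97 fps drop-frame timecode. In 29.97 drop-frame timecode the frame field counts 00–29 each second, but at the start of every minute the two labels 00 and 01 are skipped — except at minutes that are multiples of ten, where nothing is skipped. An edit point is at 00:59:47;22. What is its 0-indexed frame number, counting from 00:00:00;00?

107524

Complete 10-minute blocks: 5, each 17982 frames → 89910.
Remaining 9 whole minutes in the current block: 1800 + 8 × 1798 = 16184 frames.
Within the current minute: 47 × 30 + 22 − 2 = 1430 (labels ;00/;01 skipped at this minute). Total = 89910 + 16184 + 1430 = 107524.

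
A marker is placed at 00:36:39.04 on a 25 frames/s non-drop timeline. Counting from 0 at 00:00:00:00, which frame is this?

frame 54979

Total seconds to the label: (0 × 3600 + 36 × 60 + 39) = 2199.
Frame index = 2199 × 25 + 4 = 54979.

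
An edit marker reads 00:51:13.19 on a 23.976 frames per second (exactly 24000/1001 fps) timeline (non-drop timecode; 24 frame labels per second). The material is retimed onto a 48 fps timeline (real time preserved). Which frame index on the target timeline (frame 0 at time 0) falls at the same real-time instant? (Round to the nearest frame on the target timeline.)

frame 147690

Source frame index: (0×3600 + 51×60 + 13) × 24 + 19 = 73771.
Real time: 73771 / (24000/1001) = 73844771/24000 s.
Target frame: (73844771/24000) × (48) = 73844771/500 ≈ 147689.542 → 147690.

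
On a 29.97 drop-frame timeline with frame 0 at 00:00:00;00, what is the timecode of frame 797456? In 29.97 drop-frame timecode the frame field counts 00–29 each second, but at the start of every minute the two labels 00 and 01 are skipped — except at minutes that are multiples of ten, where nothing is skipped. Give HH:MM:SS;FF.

07:23:28;14

Ten DF minutes hold 17982 frames, so frame 797456 lies in block 44 (frames 791208–809189) with 6248 frames into that block.
The block's first minute is 1800 frames and the rest 1798 each; 6248 frames reaches minute 3, so 44 × 18 + 3 × 2 = 798 labels have been skipped so far.
Adding those back, label number 797456 + 798 = 798254 at 30 labels/s is 26608 s + 14 f = 7 h 23 min 28 s frame 14, i.e. 07:23:28;14.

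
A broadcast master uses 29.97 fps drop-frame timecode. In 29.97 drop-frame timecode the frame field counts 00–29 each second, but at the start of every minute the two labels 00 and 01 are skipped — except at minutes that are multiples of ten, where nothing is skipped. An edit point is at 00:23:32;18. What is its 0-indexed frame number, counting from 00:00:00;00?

42336

As if non-drop at 30 labels/s: (0 × 3600 + 23 × 60 + 32) × 30 + 18 = 42378.
Minute boundaries passed: 23; those not divisible by 10: 23 − 2 = 21; dropped labels = 2 × 21 = 42.
Actual frame index = 42378 − 42 = 42336.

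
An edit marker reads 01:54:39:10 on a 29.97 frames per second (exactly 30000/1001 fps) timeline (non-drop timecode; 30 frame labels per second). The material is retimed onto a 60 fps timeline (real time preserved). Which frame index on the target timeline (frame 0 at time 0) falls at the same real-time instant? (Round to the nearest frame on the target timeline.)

Source frame index: (1×3600 + 54×60 + 39) × 30 + 10 = 206380.
Real time: 206380 / (30000/1001) = 10329319/1500 s.
Target frame: (10329319/1500) × (60) = 10329319/25 ≈ 413172.760 → 413173.

frame 413173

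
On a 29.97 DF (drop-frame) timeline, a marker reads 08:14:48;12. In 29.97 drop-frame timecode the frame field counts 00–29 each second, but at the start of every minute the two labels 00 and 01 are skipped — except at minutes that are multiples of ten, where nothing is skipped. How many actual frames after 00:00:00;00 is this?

889762

Complete 10-minute blocks: 49, each 17982 frames → 881118.
Remaining 4 whole minutes in the current block: 1800 + 3 × 1798 = 7194 frames.
Within the current minute: 48 × 30 + 12 − 2 = 1450 (labels ;00/;01 skipped at this minute). Total = 881118 + 7194 + 1450 = 889762.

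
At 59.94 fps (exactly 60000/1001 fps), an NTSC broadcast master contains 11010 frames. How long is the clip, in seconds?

Running time = 11010 / (60000/1001) = 183.6835 s.

183.6835 seconds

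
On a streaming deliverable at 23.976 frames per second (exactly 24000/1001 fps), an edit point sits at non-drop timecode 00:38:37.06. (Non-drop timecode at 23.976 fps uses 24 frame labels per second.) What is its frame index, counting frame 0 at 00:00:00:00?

Total seconds to the label: (0 × 3600 + 38 × 60 + 37) = 2317.
Frame index = 2317 × 24 + 6 = 55614.

55614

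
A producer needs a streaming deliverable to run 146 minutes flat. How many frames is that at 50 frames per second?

146 min = 8760 s.
Frames = 8760 × 50 = 438000.

438000 frames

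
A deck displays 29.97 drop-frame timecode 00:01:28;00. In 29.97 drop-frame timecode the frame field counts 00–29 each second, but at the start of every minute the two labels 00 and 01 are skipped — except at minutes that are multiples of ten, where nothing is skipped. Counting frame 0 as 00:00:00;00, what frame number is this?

As if non-drop at 30 labels/s: (0 × 3600 + 1 × 60 + 28) × 30 + 0 = 2640.
Minute boundaries passed: 1; those not divisible by 10: 1 − 0 = 1; dropped labels = 2 × 1 = 2.
Actual frame index = 2640 − 2 = 2638.

2638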